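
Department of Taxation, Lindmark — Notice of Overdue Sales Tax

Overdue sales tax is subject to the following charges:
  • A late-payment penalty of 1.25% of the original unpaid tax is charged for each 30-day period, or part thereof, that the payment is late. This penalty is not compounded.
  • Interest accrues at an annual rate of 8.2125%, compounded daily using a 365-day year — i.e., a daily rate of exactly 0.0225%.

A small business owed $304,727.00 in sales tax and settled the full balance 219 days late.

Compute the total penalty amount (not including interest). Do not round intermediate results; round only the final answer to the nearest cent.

$30,472.70

Penalty periods: ⌈219/30⌉ = 8; penalty = 8 × 1.25% × $304,727.00 = $30,472.70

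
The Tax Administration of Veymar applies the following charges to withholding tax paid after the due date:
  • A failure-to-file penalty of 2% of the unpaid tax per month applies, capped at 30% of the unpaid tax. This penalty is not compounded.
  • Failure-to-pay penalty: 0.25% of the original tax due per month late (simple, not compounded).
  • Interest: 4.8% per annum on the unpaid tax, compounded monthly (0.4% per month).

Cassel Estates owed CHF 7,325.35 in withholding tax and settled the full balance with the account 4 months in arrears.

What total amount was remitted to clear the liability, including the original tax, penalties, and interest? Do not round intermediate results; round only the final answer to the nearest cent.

Failure-to-file: 4 × 2% × CHF 7,325.35 = CHF 586.03… (under the 30% cap)
Failure-to-pay penalty = 0.25% × CHF 7,325.35 × 4 mo = CHF 73.25…
Interest: CHF 7,325.35 × ((1 + 0.004)^4 − 1) = CHF 7,325.35 × 0.0160963… = CHF 117.9107…
Total = CHF 7,325.35 + CHF 659.2815 + CHF 117.9107… = CHF 8,102.54

CHF 8,102.54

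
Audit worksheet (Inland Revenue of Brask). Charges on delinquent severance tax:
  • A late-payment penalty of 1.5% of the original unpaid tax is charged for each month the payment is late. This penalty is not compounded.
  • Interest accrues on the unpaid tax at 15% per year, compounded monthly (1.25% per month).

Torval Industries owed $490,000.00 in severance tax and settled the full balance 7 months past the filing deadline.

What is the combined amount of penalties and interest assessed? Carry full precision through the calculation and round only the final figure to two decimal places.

Late-payment penalty: 7 × 1.5% × $490,000.00 = $51,450.00
Interest: $490,000.00 × ((1 + 0.0125)^7 − 1) = $490,000.00 × 0.0908505… = $44,516.7304…
Penalties + interest = $51,450.0000 + $44,516.7304… = $95,966.73

$95,966.73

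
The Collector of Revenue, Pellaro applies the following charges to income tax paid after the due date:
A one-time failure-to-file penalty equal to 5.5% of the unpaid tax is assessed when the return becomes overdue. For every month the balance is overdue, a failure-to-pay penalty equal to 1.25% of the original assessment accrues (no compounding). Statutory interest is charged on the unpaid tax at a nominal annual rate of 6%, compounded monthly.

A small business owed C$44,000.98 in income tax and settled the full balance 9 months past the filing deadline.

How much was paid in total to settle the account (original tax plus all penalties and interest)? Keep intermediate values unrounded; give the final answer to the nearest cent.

Failure-to-file penalty: 5.5% × C$44,000.98 = C$2,420.05…
Failure-to-pay penalty: 9 × 1.25% × C$44,000.98 = C$4,950.11…
Interest (6%/yr ÷ 12 = 0.5%/month): C$44,000.98 × ((1 + 0.005)^9 − 1) = C$2,020.1105…
Total = C$44,000.98 + C$7,370.1642… + C$2,020.1105… = C$53,391.25

C$53,391.25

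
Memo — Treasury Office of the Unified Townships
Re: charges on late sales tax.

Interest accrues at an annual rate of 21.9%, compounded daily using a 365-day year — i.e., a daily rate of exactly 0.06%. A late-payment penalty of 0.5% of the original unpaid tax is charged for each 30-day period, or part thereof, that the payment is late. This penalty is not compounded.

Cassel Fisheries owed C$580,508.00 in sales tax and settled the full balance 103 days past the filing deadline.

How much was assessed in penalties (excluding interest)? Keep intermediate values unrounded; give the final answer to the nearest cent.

Penalty periods: ⌈103/30⌉ = 4; penalty = 4 × 0.5% × C$580,508.00 = C$11,610.16

C$11,610.16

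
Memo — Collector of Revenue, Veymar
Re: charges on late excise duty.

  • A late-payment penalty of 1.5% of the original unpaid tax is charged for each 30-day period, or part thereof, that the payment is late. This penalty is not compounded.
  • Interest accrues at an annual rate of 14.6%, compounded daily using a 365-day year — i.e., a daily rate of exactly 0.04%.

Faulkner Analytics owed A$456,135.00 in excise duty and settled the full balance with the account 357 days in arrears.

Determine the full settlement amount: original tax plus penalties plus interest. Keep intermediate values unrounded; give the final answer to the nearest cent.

A$608,240.58

Penalty periods: ⌈357/30⌉ = 12; penalty = 12 × 1.5% × A$456,135.00 = A$82,104.30
Interest: A$456,135.00 × ((1 + 0.0004)^357 − 1) = A$456,135.00 × 0.15346614… = A$70,001.2796…
Total = A$456,135.00 + A$82,104.3000 + A$70,001.2796… = A$608,240.58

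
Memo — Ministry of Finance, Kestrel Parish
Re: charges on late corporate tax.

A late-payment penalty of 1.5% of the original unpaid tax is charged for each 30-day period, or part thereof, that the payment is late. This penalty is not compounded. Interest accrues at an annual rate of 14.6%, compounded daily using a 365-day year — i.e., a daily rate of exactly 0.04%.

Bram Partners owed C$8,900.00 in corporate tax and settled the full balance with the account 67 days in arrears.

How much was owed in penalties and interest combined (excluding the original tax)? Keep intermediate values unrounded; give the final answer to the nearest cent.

Penalty periods: ⌈67/30⌉ = 3; penalty = 3 × 1.5% × C$8,900.00 = C$400.50
Interest: C$8,900.00 × ((1 + 0.0004)^67 − 1) = C$8,900.00 × 0.02715685… = C$241.6959…
Penalties + interest = C$400.5000 + C$241.6959… = C$642.20

C$642.20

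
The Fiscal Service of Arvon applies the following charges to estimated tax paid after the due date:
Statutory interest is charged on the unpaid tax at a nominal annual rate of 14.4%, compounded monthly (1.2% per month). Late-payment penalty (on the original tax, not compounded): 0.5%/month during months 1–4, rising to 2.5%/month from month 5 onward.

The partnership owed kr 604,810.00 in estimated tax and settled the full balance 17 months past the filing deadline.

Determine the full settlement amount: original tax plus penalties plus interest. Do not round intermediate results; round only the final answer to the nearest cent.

kr 949,436.77

Penalty, months 1–4: 4 × 0.5% × kr 604,810.00 = kr 12,096.20
Penalty, months 5–17: 13 × 2.5% × kr 604,810.00 = kr 196,563.25
Interest: kr 604,810.00 × ((1 + 0.012)^17 − 1) = kr 604,810.00 × 0.2248100… = kr 135,967.3174…
Total = kr 604,810.00 + kr 208,659.4500 + kr 135,967.3174… = kr 949,436.77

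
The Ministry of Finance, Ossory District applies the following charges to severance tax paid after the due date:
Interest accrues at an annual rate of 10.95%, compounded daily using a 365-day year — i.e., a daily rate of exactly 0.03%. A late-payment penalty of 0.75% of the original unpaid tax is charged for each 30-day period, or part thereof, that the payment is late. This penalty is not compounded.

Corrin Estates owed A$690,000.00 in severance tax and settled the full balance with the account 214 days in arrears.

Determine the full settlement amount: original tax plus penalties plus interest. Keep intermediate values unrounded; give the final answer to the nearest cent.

Penalty periods: ⌈214/30⌉ = 8; penalty = 8 × 0.75% × A$690,000.00 = A$41,400.00
Interest: A$690,000.00 × ((1 + 0.0003)^214 − 1) = A$690,000.00 × 0.06629537… = A$45,743.8068…
Total = A$690,000.00 + A$41,400.0000 + A$45,743.8068… = A$777,143.81

A$777,143.81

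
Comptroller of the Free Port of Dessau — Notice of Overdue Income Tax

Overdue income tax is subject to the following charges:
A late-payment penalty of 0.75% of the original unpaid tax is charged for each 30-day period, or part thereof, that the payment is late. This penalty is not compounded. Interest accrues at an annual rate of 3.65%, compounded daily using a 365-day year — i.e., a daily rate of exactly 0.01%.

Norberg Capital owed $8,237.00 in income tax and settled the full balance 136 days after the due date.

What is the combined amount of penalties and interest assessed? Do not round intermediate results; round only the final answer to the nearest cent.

$421.67

Penalty periods: ⌈136/30⌉ = 5; penalty = 5 × 0.75% × $8,237.00 = $308.89…
Interest: $8,237.00 × ((1 + 0.0001)^136 − 1) = $8,237.00 × 0.01369221… = $112.7827…
Penalties + interest = $308.8875 + $112.7827… = $421.67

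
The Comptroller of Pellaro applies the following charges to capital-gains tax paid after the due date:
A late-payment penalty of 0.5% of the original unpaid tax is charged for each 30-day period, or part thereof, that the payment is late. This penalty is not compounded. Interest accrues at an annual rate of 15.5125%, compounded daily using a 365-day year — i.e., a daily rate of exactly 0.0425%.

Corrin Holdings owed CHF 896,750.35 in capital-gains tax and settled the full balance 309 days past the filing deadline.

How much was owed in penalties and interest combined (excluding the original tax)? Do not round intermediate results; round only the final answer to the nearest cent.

Penalty periods: ⌈309/30⌉ = 11; penalty = 11 × 0.5% × CHF 896,750.35 = CHF 49,321.27…
Interest: CHF 896,750.35 × ((1 + 0.000425)^309 − 1) = CHF 896,750.35 × 0.14030652… = CHF 125,819.9188…
Penalties + interest = CHF 49,321.2693… + CHF 125,819.9188… = CHF 175,141.19

CHF 175,141.19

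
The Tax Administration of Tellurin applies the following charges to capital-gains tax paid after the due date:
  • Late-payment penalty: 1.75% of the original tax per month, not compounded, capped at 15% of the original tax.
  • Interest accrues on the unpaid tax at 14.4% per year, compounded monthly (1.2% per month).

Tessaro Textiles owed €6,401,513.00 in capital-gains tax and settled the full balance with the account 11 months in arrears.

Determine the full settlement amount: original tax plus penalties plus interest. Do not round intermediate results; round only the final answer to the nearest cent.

€8,259,309.40

Penalty (uncapped): 11 × 1.75% × €6,401,513.00 = €1,232,291.25…; cap = 15% × €6,401,513.00 = €960,226.95 → penalty = €960,226.95
Interest: €6,401,513.00 × ((1 + 0.012)^11 − 1) = €6,401,513.00 × 0.1402121… = €897,569.4480…
Total = €6,401,513.00 + €960,226.9500 + €897,569.4480… = €8,259,309.40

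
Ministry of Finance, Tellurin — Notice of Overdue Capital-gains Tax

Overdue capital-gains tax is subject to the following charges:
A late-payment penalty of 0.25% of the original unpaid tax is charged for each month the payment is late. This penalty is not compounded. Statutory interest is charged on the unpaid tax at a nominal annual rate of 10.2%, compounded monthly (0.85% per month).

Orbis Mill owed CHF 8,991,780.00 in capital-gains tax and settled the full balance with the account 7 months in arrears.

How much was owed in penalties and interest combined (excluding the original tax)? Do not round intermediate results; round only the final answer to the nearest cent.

Late-payment penalty: 7 × 0.25% × CHF 8,991,780.00 = CHF 157,356.15
Interest: CHF 8,991,780.00 × ((1 + 0.0085)^7 − 1) = CHF 8,991,780.00 × 0.0610389… = CHF 548,848.6121…
Penalties + interest = CHF 157,356.1500 + CHF 548,848.6121… = CHF 706,204.76

CHF 706,204.76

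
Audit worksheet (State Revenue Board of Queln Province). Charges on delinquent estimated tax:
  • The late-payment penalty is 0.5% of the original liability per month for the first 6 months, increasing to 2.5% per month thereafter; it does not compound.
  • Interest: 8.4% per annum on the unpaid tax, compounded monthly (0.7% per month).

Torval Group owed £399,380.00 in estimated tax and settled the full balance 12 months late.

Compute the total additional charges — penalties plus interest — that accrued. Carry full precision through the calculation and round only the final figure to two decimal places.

Penalty, months 1–6: 6 × 0.5% × £399,380.00 = £11,981.40
Penalty, months 7–12: 6 × 2.5% × £399,380.00 = £59,907.00
Interest: £399,380.00 × ((1 + 0.007)^12 − 1) = £399,380.00 × 0.0873107… = £34,870.1322…
Penalties + interest = £71,888.4000 + £34,870.1322… = £106,758.53

£106,758.53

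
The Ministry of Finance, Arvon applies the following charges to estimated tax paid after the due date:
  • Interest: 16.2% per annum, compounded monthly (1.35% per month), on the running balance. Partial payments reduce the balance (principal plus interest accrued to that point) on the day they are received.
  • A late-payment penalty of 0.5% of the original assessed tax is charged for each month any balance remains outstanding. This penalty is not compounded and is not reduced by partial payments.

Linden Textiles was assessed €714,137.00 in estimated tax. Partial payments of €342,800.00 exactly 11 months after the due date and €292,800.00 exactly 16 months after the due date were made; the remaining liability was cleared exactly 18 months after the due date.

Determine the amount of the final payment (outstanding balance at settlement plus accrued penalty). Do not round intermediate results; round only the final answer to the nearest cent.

Balance at month 11: €714,137.0000 × (1 + 0.0135)^11 = €827,642.5652…
After €342,800.00 payment: €827,642.5652… − €342,800.00 = €484,842.5652…
Balance at month 16: €484,842.5652… × (1 + 0.0135)^5 = €518,465.0737…
After €292,800.00 payment: €518,465.0737… − €292,800.00 = €225,665.0737…
Balance at month 18: €225,665.0737… × (1 + 0.0135)^2 = €231,799.1581…
Penalty: 18 × 0.5% × €714,137.00 = €64,272.33
Final settlement = outstanding balance + penalty = €231,799.1581… + €64,272.33 = €296,071.49

€296,071.49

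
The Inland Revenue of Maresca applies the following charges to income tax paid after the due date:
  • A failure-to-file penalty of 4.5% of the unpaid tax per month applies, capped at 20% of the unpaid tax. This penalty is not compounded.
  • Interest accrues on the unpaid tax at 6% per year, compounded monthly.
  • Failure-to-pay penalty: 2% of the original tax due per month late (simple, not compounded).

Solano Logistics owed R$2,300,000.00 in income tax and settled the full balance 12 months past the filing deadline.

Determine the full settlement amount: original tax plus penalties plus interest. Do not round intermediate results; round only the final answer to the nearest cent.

Failure-to-file: 12 × 4.5% × R$2,300,000.00 = R$1,242,000.00, capped at 20% × R$2,300,000.00 = R$460,000.00
Failure-to-pay penalty = 2% × R$2,300,000.00 × 12 mo = R$552,000.00
Interest (6%/yr ÷ 12 = 0.5%/month): R$2,300,000.00 × ((1 + 0.005)^12 − 1) = R$141,858.9673…
Total = R$2,300,000.00 + R$1,012,000.0000 + R$141,858.9673… = R$3,453,858.97

R$3,453,858.97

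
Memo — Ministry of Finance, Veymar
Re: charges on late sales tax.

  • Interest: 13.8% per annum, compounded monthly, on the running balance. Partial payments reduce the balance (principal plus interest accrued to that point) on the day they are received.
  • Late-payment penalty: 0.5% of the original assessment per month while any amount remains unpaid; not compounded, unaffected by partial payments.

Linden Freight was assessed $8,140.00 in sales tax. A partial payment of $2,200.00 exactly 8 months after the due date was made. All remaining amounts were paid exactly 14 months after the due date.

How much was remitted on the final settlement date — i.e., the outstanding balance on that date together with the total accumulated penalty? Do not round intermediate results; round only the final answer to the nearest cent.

Monthly rate = 13.8% ÷ 12 = 1.15%
Balance at month 8: $8,140.0000 × (1 + 0.0115)^8 = $8,919.7258…
After $2,200.00 payment: $8,919.7258… − $2,200.00 = $6,719.7258…
Balance at month 14: $6,719.7258… × (1 + 0.0115)^6 = $7,196.9233…
Penalty: 14 × 0.5% × $8,140.00 = $569.80
Final settlement = outstanding balance + penalty = $7,196.9233… + $569.80 = $7,766.72

$7,766.72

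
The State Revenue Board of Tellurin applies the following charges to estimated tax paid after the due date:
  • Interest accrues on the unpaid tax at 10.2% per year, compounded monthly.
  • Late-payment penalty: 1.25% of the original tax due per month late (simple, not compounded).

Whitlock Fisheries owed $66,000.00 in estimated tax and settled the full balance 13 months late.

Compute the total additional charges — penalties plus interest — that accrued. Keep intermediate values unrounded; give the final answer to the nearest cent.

$18,401.79

Late-payment penalty: 13 × 1.25% × $66,000.00 = $10,725.00
Interest (10.2%/yr ÷ 12 = 0.85%/month): $66,000.00 × ((1 + 0.0085)^13 − 1) = $7,676.7854…
Penalties + interest = $10,725.0000 + $7,676.7854… = $18,401.79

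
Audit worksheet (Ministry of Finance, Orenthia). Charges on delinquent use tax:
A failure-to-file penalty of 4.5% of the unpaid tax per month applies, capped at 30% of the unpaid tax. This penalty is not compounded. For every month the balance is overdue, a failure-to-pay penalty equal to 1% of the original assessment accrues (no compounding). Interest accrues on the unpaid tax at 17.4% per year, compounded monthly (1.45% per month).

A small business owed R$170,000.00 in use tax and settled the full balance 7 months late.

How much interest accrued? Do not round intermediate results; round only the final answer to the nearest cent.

Interest: R$170,000.00 × ((1 + 0.0145)^7 − 1) = R$170,000.00 × 0.1060235… = R$18,023.9971…

R$18,024.00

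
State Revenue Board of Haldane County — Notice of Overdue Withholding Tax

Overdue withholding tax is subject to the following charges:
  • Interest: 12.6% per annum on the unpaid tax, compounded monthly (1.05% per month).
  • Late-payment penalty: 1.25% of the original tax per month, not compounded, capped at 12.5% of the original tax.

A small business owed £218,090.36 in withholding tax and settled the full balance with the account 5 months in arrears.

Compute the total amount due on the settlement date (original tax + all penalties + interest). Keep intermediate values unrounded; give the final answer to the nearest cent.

£243,413.73

Penalty: 5 × 1.25% × £218,090.36 = £13,630.65… (below the 12.5% cap of £27,261.30…)
Interest: £218,090.36 × ((1 + 0.0105)^5 − 1) = £218,090.36 × 0.0536141… = £11,692.7265…
Total = £218,090.36 + £13,630.6475 + £11,692.7265… = £243,413.73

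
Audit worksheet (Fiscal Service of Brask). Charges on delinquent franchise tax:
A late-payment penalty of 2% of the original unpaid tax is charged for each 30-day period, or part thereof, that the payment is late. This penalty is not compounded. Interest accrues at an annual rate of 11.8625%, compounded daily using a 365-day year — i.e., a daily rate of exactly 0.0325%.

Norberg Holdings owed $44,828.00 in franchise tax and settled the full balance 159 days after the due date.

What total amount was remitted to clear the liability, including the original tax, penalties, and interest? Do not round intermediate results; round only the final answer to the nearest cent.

$52,584.35

Penalty periods: ⌈159/30⌉ = 6; penalty = 6 × 2% × $44,828.00 = $5,379.36
Interest: $44,828.00 × ((1 + 0.000325)^159 − 1) = $44,828.00 × 0.05302461… = $2,376.9872…
Total = $44,828.00 + $5,379.3600 + $2,376.9872… = $52,584.35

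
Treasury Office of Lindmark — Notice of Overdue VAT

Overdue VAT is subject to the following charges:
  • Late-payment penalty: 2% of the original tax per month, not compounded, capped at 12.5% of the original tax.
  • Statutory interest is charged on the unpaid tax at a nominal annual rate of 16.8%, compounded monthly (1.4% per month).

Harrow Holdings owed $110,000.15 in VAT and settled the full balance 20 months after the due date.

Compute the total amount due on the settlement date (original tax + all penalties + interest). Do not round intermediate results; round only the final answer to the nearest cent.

$159,012.14

Penalty (uncapped): 20 × 2% × $110,000.15 = $44,000.06; cap = 12.5% × $110,000.15 = $13,750.02… → penalty = $13,750.02…
Interest: $110,000.15 × ((1 + 0.014)^20 − 1) = $110,000.15 × 0.3205629… = $35,261.9697…
Total = $110,000.15 + $13,750.0188… + $35,261.9697… = $159,012.14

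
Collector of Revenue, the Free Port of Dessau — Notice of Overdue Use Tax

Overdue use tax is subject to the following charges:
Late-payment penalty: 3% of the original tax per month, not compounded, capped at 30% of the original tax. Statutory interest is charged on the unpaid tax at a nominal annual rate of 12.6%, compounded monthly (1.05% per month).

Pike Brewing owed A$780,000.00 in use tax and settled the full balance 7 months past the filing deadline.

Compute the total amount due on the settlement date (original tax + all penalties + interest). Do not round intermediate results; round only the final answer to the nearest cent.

Penalty: 7 × 3% × A$780,000.00 = A$163,800.00 (below the 30% cap of A$234,000.00)
Interest: A$780,000.00 × ((1 + 0.0105)^7 − 1) = A$780,000.00 × 0.0758562… = A$59,167.8321…
Total = A$780,000.00 + A$163,800.0000 + A$59,167.8321… = A$1,002,967.83

A$1,002,967.83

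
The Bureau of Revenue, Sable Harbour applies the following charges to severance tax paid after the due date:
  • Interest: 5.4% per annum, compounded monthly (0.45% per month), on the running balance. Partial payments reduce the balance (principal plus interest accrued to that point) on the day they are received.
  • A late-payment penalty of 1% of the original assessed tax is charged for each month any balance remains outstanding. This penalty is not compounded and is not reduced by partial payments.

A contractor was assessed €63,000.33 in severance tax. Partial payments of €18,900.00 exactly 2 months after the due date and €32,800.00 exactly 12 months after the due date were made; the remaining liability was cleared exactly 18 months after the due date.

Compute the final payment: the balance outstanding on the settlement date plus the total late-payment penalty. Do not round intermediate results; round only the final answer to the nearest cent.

Balance at month 2: €63,000.3300 × (1 + 0.0045)^2 = €63,568.6087…
After €18,900.00 payment: €63,568.6087… − €18,900.00 = €44,668.6087…
Balance at month 12: €44,668.6087… × (1 + 0.0045)^10 = €46,719.8927…
After €32,800.00 payment: €46,719.8927… − €32,800.00 = €13,919.8927…
Balance at month 18: €13,919.8927… × (1 + 0.0045)^6 = €14,299.9834…
Penalty: 18 × 1% × €63,000.33 = €11,340.06…
Final settlement = outstanding balance + penalty = €14,299.9834… + €11,340.06… = €25,640.04

€25,640.04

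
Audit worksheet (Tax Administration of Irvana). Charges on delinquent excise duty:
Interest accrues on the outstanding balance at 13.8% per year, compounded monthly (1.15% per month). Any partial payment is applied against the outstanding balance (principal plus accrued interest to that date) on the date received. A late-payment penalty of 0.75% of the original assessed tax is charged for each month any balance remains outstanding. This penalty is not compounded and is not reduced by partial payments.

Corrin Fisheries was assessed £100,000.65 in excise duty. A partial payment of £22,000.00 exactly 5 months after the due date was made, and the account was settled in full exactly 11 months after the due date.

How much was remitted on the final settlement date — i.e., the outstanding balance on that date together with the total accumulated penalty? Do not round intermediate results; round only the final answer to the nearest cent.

Balance at month 5: £100,000.6500 × (1 + 0.0115)^5 = £105,884.4679…
After £22,000.00 payment: £105,884.4679… − £22,000.00 = £83,884.4679…
Balance at month 11: £83,884.4679… × (1 + 0.0115)^6 = £89,841.4756…
Penalty: 11 × 0.75% × £100,000.65 = £8,250.05…
Final settlement = outstanding balance + penalty = £89,841.4756… + £8,250.05… = £98,091.53

£98,091.53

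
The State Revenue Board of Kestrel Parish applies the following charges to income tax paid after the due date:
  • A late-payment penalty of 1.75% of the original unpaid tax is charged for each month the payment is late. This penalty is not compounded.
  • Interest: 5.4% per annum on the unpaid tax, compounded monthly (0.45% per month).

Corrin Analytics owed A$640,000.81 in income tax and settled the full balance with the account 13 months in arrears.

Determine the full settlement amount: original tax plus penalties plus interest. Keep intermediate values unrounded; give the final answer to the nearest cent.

Late-payment penalty = 1.75% × A$640,000.81 × 13 mo = A$145,600.18…
Interest: A$640,000.81 × ((1 + 0.0045)^13 − 1) = A$640,000.81 × 0.0601059… = A$38,467.7974…
Total = A$640,000.81 + A$145,600.1843… + A$38,467.7974… = A$824,068.79

A$824,068.79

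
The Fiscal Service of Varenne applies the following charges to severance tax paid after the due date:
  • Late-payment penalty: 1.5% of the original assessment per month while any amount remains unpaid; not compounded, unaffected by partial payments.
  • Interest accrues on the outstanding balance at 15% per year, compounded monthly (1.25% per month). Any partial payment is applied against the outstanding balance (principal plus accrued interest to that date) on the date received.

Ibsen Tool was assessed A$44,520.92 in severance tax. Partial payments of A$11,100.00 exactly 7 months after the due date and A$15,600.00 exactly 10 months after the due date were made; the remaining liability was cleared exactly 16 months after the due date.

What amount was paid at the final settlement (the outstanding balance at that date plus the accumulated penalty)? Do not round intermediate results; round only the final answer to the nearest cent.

Balance at month 7: A$44,520.9200 × (1 + 0.0125)^7 = A$48,565.6665…
After A$11,100.00 payment: A$48,565.6665… − A$11,100.00 = A$37,465.6665…
Balance at month 10: A$37,465.6665… × (1 + 0.0125)^3 = A$38,888.2642…
After A$15,600.00 payment: A$38,888.2642… − A$15,600.00 = A$23,288.2642…
Balance at month 16: A$23,288.2642… × (1 + 0.0125)^6 = A$25,090.3842…
Penalty: 16 × 1.5% × A$44,520.92 = A$10,685.02…
Final settlement = outstanding balance + penalty = A$25,090.3842… + A$10,685.02… = A$35,775.40

A$35,775.40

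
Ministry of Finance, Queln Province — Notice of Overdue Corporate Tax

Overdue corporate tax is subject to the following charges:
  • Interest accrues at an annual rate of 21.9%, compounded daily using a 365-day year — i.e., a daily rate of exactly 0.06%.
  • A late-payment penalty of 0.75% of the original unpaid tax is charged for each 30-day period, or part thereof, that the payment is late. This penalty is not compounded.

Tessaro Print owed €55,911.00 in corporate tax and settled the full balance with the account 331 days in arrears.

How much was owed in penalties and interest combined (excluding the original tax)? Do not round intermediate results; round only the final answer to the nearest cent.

€17,311.24

Penalty periods: ⌈331/30⌉ = 12; penalty = 12 × 0.75% × €55,911.00 = €5,031.99
Interest: €55,911.00 × ((1 + 0.0006)^331 − 1) = €55,911.00 × 0.21962135… = €12,279.2494…
Penalties + interest = €5,031.9900 + €12,279.2494… = €17,311.24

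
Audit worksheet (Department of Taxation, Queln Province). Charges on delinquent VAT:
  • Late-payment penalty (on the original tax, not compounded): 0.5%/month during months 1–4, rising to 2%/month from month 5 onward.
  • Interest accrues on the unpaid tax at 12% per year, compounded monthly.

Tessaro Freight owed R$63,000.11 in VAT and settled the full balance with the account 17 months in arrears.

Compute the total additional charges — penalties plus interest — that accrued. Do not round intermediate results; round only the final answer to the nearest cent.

Penalty, months 1–4: 4 × 0.5% × R$63,000.11 = R$1,260.00…
Penalty, months 5–17: 13 × 2% × R$63,000.11 = R$16,380.03…
Interest (12%/yr ÷ 12 = 1%/month): R$63,000.11 × ((1 + 0.01)^17 − 1) = R$11,611.1994…
Penalties + interest = R$17,640.0308 + R$11,611.1994… = R$29,251.23

R$29,251.23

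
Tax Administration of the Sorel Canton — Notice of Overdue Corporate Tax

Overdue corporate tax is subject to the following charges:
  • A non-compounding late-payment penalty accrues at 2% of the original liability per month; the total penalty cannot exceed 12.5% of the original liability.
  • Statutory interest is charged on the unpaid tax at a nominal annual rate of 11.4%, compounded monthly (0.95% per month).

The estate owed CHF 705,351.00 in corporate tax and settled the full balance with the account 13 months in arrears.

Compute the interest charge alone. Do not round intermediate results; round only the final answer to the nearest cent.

Interest: CHF 705,351.00 × ((1 + 0.0095)^13 − 1) = CHF 705,351.00 × 0.1307906… = CHF 92,253.3044…

CHF 92,253.30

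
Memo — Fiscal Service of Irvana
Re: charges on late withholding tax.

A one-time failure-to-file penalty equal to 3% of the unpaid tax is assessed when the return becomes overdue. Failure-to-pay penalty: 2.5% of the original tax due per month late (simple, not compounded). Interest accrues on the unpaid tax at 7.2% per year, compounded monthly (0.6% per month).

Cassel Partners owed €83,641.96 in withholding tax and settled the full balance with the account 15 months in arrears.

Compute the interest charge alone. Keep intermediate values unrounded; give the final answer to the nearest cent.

Interest: €83,641.96 × ((1 + 0.006)^15 − 1) = €83,641.96 × 0.0938801… = €7,852.3133…

€7,852.31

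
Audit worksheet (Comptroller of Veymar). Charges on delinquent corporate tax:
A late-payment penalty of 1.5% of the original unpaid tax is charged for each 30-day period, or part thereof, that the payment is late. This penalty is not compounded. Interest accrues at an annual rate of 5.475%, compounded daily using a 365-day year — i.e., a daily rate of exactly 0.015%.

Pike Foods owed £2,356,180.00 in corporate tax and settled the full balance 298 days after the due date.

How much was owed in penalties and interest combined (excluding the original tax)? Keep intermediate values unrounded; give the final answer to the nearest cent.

Penalty periods: ⌈298/30⌉ = 10; penalty = 10 × 1.5% × £2,356,180.00 = £353,427.00
Interest: £2,356,180.00 × ((1 + 0.00015)^298 − 1) = £2,356,180.00 × 0.04571059… = £107,702.3855…
Penalties + interest = £353,427.0000 + £107,702.3855… = £461,129.39

£461,129.39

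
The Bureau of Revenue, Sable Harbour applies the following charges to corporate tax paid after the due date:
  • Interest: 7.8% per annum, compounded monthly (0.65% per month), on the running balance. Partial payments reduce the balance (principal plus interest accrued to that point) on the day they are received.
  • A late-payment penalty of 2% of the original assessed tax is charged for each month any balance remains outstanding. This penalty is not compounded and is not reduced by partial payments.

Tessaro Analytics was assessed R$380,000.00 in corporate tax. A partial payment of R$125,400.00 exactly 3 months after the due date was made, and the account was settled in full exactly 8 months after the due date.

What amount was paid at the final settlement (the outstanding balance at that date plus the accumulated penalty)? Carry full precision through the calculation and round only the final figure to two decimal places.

R$331,486.60

Balance at month 3: R$380,000.0000 × (1 + 0.0065)^3 = R$387,458.2694…
After R$125,400.00 payment: R$387,458.2694… − R$125,400.00 = R$262,058.2694…
Balance at month 8: R$262,058.2694… × (1 + 0.0065)^5 = R$270,686.6047…
Penalty: 8 × 2% × R$380,000.00 = R$60,800.00
Final settlement = outstanding balance + penalty = R$270,686.6047… + R$60,800.00 = R$331,486.60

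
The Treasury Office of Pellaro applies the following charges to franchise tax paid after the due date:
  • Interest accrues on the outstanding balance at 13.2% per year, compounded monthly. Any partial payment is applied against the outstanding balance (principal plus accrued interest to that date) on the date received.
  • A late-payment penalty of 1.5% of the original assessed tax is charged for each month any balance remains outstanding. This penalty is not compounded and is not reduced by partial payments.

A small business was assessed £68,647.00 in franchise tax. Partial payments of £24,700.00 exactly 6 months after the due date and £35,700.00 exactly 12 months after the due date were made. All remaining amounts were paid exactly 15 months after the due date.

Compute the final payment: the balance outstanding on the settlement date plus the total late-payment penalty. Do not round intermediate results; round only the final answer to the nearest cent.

£32,187.66

Monthly rate = 13.2% ÷ 12 = 1.1%
Balance at month 6: £68,647.0000 × (1 + 0.011)^6 = £73,304.1388…
After £24,700.00 payment: £73,304.1388… − £24,700.00 = £48,604.1388…
Balance at month 12: £48,604.1388… × (1 + 0.011)^6 = £51,901.5331…
After £35,700.00 payment: £51,901.5331… − £35,700.00 = £16,201.5331…
Balance at month 15: £16,201.5331… × (1 + 0.011)^3 = £16,742.0864…
Penalty: 15 × 1.5% × £68,647.00 = £15,445.58…
Final settlement = outstanding balance + penalty = £16,742.0864… + £15,445.58… = £32,187.66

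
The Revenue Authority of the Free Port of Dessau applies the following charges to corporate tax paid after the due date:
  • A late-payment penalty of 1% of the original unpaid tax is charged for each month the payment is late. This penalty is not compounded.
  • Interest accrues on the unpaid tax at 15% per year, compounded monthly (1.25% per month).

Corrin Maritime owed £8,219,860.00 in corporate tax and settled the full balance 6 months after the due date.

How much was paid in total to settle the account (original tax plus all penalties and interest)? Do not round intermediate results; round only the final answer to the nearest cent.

£9,349,130.51

Late-payment penalty: 6 × 1% × £8,219,860.00 = £493,191.60
Interest: £8,219,860.00 × ((1 + 0.0125)^6 − 1) = £8,219,860.00 × 0.0773832… = £636,078.9104…
Total = £8,219,860.00 + £493,191.6000 + £636,078.9104… = £9,349,130.51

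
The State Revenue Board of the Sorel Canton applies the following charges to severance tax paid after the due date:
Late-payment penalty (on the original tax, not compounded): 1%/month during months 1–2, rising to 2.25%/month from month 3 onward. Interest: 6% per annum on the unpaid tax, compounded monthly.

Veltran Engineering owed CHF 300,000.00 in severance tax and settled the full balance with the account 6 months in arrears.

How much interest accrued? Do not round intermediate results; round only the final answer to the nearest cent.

Interest (6%/yr ÷ 12 = 0.5%/month): CHF 300,000.00 × ((1 + 0.005)^6 − 1) = CHF 9,113.2528…

CHF 9,113.25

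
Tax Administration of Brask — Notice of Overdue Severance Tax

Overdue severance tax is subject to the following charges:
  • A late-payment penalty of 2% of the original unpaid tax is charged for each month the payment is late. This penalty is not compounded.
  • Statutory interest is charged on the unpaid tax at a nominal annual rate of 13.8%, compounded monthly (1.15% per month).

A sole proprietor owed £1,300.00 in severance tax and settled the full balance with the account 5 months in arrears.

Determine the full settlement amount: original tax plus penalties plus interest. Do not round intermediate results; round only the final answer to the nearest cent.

£1,506.49

Late-payment penalty: 5 × 2% × £1,300.00 = £130.00
Interest: £1,300.00 × ((1 + 0.0115)^5 − 1) = £1,300.00 × 0.0588378… = £76.4891…
Total = £1,300.00 + £130.0000 + £76.4891… = £1,506.49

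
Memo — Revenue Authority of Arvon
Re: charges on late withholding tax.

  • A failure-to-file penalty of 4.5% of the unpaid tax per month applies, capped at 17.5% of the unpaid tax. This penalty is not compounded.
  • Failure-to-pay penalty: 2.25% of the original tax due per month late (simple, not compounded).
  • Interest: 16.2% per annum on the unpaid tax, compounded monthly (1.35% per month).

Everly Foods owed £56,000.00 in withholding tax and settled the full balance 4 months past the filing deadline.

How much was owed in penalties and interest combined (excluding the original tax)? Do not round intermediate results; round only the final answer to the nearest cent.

Failure-to-file: 4 × 4.5% × £56,000.00 = £10,080.00, capped at 17.5% × £56,000.00 = £9,800.00
Failure-to-pay penalty = 2.25% × £56,000.00 × 4 mo = £5,040.00
Interest: £56,000.00 × ((1 + 0.0135)^4 − 1) = £56,000.00 × 0.0551034… = £3,085.7890…
Penalties + interest = £14,840.0000 + £3,085.7890… = £17,925.79

£17,925.79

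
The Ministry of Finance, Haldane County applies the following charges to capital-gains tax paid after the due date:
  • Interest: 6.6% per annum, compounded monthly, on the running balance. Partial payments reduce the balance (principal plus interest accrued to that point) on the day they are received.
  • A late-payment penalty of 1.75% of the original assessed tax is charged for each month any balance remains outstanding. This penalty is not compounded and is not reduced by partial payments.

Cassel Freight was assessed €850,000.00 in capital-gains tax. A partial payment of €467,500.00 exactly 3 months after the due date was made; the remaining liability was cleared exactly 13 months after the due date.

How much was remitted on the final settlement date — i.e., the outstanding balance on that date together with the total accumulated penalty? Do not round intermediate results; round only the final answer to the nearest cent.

€612,338.27

Monthly rate = 6.6% ÷ 12 = 0.55%
Balance at month 3: €850,000.0000 × (1 + 0.0055)^3 = €864,102.2789…
After €467,500.00 payment: €864,102.2789… − €467,500.00 = €396,602.2789…
Balance at month 13: €396,602.2789… × (1 + 0.0055)^10 = €418,963.2740…
Penalty: 13 × 1.75% × €850,000.00 = €193,375.00
Final settlement = outstanding balance + penalty = €418,963.2740… + €193,375.00 = €612,338.27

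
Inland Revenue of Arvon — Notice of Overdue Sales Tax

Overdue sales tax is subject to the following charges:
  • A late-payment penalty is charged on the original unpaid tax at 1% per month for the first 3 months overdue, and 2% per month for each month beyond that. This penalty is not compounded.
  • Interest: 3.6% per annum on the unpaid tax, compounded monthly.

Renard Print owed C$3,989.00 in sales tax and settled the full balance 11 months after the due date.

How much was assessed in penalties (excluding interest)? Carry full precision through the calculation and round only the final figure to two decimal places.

Penalty, months 1–3: 3 × 1% × C$3,989.00 = C$119.67
Penalty, months 4–11: 8 × 2% × C$3,989.00 = C$638.24
Total penalty = C$119.67 + C$638.24 = C$757.91

C$757.91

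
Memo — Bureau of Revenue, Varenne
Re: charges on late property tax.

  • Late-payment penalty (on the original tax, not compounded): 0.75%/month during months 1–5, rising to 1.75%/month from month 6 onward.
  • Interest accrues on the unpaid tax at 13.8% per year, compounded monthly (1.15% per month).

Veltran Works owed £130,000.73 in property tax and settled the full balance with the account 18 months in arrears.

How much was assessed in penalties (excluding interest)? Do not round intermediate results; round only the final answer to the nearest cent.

Penalty, months 1–5: 5 × 0.75% × £130,000.73 = £4,875.03…
Penalty, months 6–18: 13 × 1.75% × £130,000.73 = £29,575.17…
Total penalty = £4,875.03… + £29,575.17… = £34,450.19

£34,450.19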